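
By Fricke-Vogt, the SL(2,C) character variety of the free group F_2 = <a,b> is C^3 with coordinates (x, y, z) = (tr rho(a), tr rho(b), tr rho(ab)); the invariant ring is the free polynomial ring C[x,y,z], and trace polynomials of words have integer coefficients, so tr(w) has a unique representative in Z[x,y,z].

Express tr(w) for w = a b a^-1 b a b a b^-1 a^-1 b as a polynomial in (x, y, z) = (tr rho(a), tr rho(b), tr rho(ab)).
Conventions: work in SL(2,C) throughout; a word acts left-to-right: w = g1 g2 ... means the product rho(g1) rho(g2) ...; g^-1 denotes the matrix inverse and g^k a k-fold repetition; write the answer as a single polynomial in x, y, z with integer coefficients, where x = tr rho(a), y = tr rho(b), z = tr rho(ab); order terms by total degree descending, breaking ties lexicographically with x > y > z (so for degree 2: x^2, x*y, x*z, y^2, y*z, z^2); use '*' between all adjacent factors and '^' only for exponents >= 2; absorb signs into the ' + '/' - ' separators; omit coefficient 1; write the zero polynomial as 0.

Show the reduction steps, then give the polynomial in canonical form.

next, tr(a b a b) = tr(a b) * tr(a b) - tr(1)  (split on a) = z^2 - 2
tr(a b a) = tr(a) * tr(b a) - tr(b)  (reduce the a square) = x*z - y
and tr(a b^2 a b) = tr(b) * tr(a b a b) - tr(a b a)  (reduce the b square) = y*z^2 - x*z - y
tr(a^2) = tr(a) * tr(a) - tr(1)  (reduce the a square) = x^2 - 2
tr(a b^2 a) = tr(b) * tr(a^2 b) - tr(a^2)  (reduce the b square) = x*y*z - x^2 - y^2 + 2
and tr(b a b^2 a b) = tr(b) * tr(a b^2 a b) - tr(a b^2 a)  (reduce the b square) = y^2*z^2 - 2*x*y*z + x^2 - 2
tr(a b a b a b) = tr(a b a b) * tr(a b) - tr(b a)  (split on a) = z^3 - 3*z
next, tr(b a b) = tr(b) * tr(a b) - tr(a)  (reduce the b square) = y*z - x
and tr(a b a b a) = tr(a) * tr(b a b a) - tr(b a b)  (reduce the a square) = x*z^2 - y*z - x
tr(b a b^2 a b a) = tr(b) * tr(a b a b a b) - tr(a b a b a)  (reduce the b square) = y*z^3 - x*z^2 - 2*y*z + x
and tr(b a b a^-1 b a b) = tr(b a b^2 a b) * tr(a) - tr(b a b^2 a b a)  (eliminate a^-1) = x*y^2*z^2 - 2*x^2*y*z - y*z^3 + x^3 + x*z^2 + 2*y*z - 3*x
tr(b^2 a b) = tr(b) * tr(b a b) - tr(b a)  (reduce the b square) = y^2*z - x*y - z
and tr(a b^2 a b a) = tr(a) * tr(b^2 a b a) - tr(b^2 a b)  (reduce the a square) = x*y*z^2 - x^2*z - y^2*z + z
next, tr(b a b^2 a b a b) = tr(b) * tr(a b^2 a b a b) - tr(a b^2 a b a)  (reduce the b square) = y^2*z^3 - 2*x*y*z^2 + x^2*z - y^2*z + x*y - z
next, tr(a b a b a b a b) = tr(a b) * tr(a b a b a b) - tr(a^-1 b^-1 a^-1 b^-1)  (split on a) = z^4 - 4*z^2 + 2
next, tr(a b a b a b a) = tr(a) * tr(b a b a b a) - tr(b a b a b)  (reduce the a square) = x*z^3 - y*z^2 - 2*x*z + y
and tr(b a b^2 a b a b a) = tr(b) * tr(a b a b a b a b) - tr(a b a b a b a)  (reduce the b square) = y*z^4 - x*z^3 - 3*y*z^2 + 2*x*z + y
and tr(b a b a b a^-1 b a b) = tr(b a b^2 a b a b) * tr(a) - tr(b a b^2 a b a b a)  (eliminate a^-1) = x*y^2*z^3 - 2*x^2*y*z^2 - y*z^4 + x^3*z - x*y^2*z + x*z^3 + x^2*y + 3*y*z^2 - 3*x*z - y
tr(b a b a b a b a b a) = tr(a b a b) * tr(a b a b a b) - tr(a^-1 b^-1)  (split on a) = z^5 - 5*z^3 + 5*z
tr(b a b a b a^-1 b a b a) = tr(b a b a b a b a b) * tr(a) - tr(b a b a b a b a b a)  (eliminate a^-1) = x*y*z^4 - x^2*z^3 - z^5 - 3*x*y*z^2 + 2*x^2*z + 5*z^3 + x*y - 5*z
tr(a^-1 b a b a^-1 b a b a b) = tr(b a b a b a^-1 b a b) * tr(a) - tr(b a b a b a^-1 b a b a)  (eliminate a^-1) = x^2*y^2*z^3 - 2*x^3*y*z^2 - 2*x*y*z^4 + x^4*z - x^2*y^2*z + 2*x^2*z^3 + z^5 + x^3*y + 6*x*y*z^2 - 5*x^2*z - 5*z^3 - 2*x*y + 5*z
next, tr(a b a^-1 b a b a b^-1 a^-1 b) = tr(a^-1 b a b a^-1 b a b a) * tr(b) - tr(a^-1 b a b a^-1 b a b a b)  (eliminate b^-1) = -x^2*y^2*z^3 + 2*x^3*y*z^2 + x*y^3*z^2 + 2*x*y*z^4 - x^4*z - x^2*y^2*z - 2*x^2*z^3 - y^2*z^3 - z^5 - 5*x*y*z^2 + 5*x^2*z + 2*y^2*z + 5*z^3 - x*y - 5*z

-x^2*y^2*z^3 + 2*x^3*y*z^2 + x*y^3*z^2 + 2*x*y*z^4 - x^4*z - x^2*y^2*z - 2*x^2*z^3 - y^2*z^3 - z^5 - 5*x*y*z^2 + 5*x^2*z + 2*y^2*z + 5*z^3 - x*y - 5*z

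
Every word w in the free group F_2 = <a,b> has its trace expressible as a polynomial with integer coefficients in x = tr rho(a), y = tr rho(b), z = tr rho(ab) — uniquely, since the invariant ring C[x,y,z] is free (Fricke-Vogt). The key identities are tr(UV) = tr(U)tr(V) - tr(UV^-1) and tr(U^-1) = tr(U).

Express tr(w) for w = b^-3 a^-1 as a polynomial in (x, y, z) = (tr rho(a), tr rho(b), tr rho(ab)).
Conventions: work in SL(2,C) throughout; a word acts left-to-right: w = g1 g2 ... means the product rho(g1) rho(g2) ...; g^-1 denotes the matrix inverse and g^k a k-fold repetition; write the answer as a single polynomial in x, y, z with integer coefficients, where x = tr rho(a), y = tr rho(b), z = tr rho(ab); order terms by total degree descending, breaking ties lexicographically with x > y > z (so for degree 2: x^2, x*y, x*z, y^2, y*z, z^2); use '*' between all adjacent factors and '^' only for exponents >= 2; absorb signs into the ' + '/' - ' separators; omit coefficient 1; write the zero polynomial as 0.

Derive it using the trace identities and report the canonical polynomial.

tr(a^-1) = tr(a) = x
tr(a^-1 b) = tr(b) tr(a) - tr(b a) = x*y - z
apply: tr(b^-1 a^-1) = tr(a^-1) tr(b) - tr(a^-1 b) = z
apply: tr(a^-1 b^-2) = tr(b^-1 a^-1) tr(b) - tr(b^-1 a^-1 b) = y*z - x
use: tr(b^-3 a^-1) = tr(a^-1 b^-2) tr(b) - tr(a^-1 b^-1) = y^2*z - x*y - z

y^2*z - x*y - z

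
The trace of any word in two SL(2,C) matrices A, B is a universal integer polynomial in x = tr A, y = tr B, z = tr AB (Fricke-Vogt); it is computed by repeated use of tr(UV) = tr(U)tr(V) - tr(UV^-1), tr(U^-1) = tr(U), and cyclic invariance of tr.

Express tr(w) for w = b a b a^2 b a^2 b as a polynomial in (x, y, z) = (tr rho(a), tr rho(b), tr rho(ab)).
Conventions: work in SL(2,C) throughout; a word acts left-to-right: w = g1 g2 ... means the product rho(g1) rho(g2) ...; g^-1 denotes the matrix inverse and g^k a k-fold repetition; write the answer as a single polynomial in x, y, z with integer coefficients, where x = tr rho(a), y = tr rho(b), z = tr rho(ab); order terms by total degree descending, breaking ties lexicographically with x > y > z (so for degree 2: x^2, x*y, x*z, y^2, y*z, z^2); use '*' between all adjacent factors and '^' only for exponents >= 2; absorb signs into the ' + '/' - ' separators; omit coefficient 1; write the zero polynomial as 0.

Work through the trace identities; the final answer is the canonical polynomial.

trace(a b a b) = trace(a b) * trace(a b) - trace(1) = z^2 - 2
trace(a b a b a b) = trace(a b a b) * trace(a b) - trace(b a) = z^3 - 3*z
use: trace(b a b) = trace(b) * trace(a b) - trace(a) = y*z - x
use: trace(a b a b a) = trace(a) * trace(b a b a) - trace(b a b) = x*z^2 - y*z - x
trace(b a b^2 a b a) = trace(b) * trace(a b a b a b) - trace(a b a b a) = y*z^3 - x*z^2 - 2*y*z + x
trace(a b a) = trace(a) * trace(b a) - trace(b) = x*z - y
use: trace(a b^2 a b) = trace(b) * trace(a b a b) - trace(a b a) = y*z^2 - x*z - y
apply: trace(a^2) = trace(a) * trace(a) - trace(1) = x^2 - 2
trace(a b^2 a) = trace(b) * trace(a^2 b) - trace(a^2) = x*y*z - x^2 - y^2 + 2
use: trace(b a b^2 a b) = trace(b) * trace(a b^2 a b) - trace(a b^2 a) = y^2*z^2 - 2*x*y*z + x^2 - 2
apply: trace(b^2 a b a^2 b a) = trace(a) * trace(b a b^2 a b a) - trace(b a b^2 a b) = x*y*z^3 - x^2*z^2 - y^2*z^2 + 2
apply: trace(b^3 a b a) = trace(b) * trace(b a b a b) - trace(b a b a) = y^2*z^2 - x*y*z - y^2 - z^2 + 2
trace(b a b^2) = trace(b) * trace(b a b) - trace(b a) = y^2*z - x*y - z
trace(b^3 a b) = trace(b) * trace(b a b^2) - trace(b a b) = y^3*z - x*y^2 - 2*y*z + x
use: trace(b^2 a b a^2 b) = trace(a) * trace(b^3 a b a) - trace(b^3 a b) = x*y^2*z^2 - x^2*y*z - y^3*z - x*z^2 + 2*y*z + x
use: trace(b a b a^2 b a^2 b) = trace(a) * trace(b^2 a b a^2 b a) - trace(b^2 a b a^2 b) = x^2*y*z^3 - x^3*z^2 - 2*x*y^2*z^2 + x^2*y*z + y^3*z + x*z^2 - 2*y*z + x

x^2*y*z^3 - x^3*z^2 - 2*x*y^2*z^2 + x^2*y*z + y^3*z + x*z^2 - 2*y*z + x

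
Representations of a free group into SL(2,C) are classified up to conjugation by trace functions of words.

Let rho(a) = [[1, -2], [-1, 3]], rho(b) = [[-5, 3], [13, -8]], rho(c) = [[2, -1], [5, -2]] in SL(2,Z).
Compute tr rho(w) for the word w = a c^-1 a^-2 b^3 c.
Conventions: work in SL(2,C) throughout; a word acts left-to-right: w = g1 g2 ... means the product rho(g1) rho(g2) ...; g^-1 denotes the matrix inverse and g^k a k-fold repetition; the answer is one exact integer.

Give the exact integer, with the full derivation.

-80248

rho(a) = [[1, -2], [-1, 3]]
... * rho(c^-1) = [[-2, 1], [-5, 2]]  ->  [[8, -3], [-13, 5]]
... * rho(a^-1) = [[3, 2], [1, 1]]  ->  [[21, 13], [-34, -21]]
... * rho(a^-1) = [[3, 2], [1, 1]]  ->  [[76, 55], [-123, -89]]
... * rho(b) = [[-5, 3], [13, -8]]  ->  [[335, -212], [-542, 343]]
... * rho(b) = [[-5, 3], [13, -8]]  ->  [[-4431, 2701], [7169, -4370]]
... * rho(b) = [[-5, 3], [13, -8]]  ->  [[57268, -34901], [-92655, 56467]]
... * rho(c) = [[2, -1], [5, -2]]  ->  [[-59969, 12534], [97025, -20279]]
tr = -59969 + -20279 = -80248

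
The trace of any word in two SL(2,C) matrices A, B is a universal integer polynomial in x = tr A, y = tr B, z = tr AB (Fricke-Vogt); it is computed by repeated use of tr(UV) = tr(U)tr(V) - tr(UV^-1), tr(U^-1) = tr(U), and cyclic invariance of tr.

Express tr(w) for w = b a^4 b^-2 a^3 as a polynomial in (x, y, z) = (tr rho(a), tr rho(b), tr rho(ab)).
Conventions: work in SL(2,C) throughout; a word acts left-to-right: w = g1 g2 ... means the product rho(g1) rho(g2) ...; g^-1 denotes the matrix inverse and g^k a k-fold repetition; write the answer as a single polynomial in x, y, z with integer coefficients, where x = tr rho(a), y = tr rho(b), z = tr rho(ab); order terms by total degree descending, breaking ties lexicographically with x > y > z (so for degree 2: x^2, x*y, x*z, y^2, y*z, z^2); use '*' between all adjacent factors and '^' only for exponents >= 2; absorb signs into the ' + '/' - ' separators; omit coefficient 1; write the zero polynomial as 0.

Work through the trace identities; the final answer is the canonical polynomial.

trace(b a^2) = trace(a)*trace(b a) - trace(b) = x*z - y
next, trace(b a^3) = trace(a)*trace(b a^2) - trace(b a) = x^2*z - x*y - z
trace(b a^4) = trace(a)*trace(b a^3) - trace(b a^2) = x^3*z - x^2*y - 2*x*z + y
next, trace(a^4 b a) = trace(a)*trace(b a^4) - trace(b a^3) = x^4*z - x^3*y - 3*x^2*z + 2*x*y + z
trace(a^4 b a^2) = trace(a)*trace(a^4 b a) - trace(a^4 b) = x^5*z - x^4*y - 4*x^3*z + 3*x^2*y + 3*x*z - y
trace(a^3 b a^4) = trace(a)*trace(a^4 b a^2) - trace(a^4 b a) = x^6*z - x^5*y - 5*x^4*z + 4*x^3*y + 6*x^2*z - 3*x*y - z
trace(b a b a) = trace(a b)*trace(a b) - trace(1)   [split at repeated a] = z^2 - 2
trace(b a b) = trace(b)*trace(a b) - trace(a) = y*z - x
trace(b a^2 b a) = trace(a)*trace(b a b a) - trace(b a b) = x*z^2 - y*z - x
trace(b^2) = trace(b)*trace(b) - trace(1) = y^2 - 2
and trace(b a^2 b) = trace(a)*trace(b^2 a) - trace(b^2) = x*y*z - x^2 - y^2 + 2
and trace(b a^2 b a^2) = trace(a)*trace(b a^2 b a) - trace(b a^2 b) = x^2*z^2 - 2*x*y*z + y^2 - 2
trace(b a^2 b a^3) = trace(a)*trace(b a^2 b a^2) - trace(b a^2 b a) = x^3*z^2 - 2*x^2*y*z + x*y^2 - x*z^2 + y*z - x
next, trace(b a^4 b a^2) = trace(a)*trace(b a^2 b a^3) - trace(b a^2 b a^2) = x^4*z^2 - 2*x^3*y*z + x^2*y^2 - 2*x^2*z^2 + 3*x*y*z - x^2 - y^2 + 2
and trace(a^2 b a b a) = trace(a)*trace(a b a b a) - trace(a b a b) = x^2*z^2 - x*y*z - x^2 - z^2 + 2
trace(b a^4 b a) = trace(a)*trace(a^2 b a b a) - trace(a^2 b a b) = x^3*z^2 - x^2*y*z - x^3 - 2*x*z^2 + y*z + 3*x
next, trace(a^3 b a^4 b) = trace(a)*trace(b a^4 b a^2) - trace(b a^4 b a) = x^5*z^2 - 2*x^4*y*z + x^3*y^2 - 3*x^3*z^2 + 4*x^2*y*z - x*y^2 + 2*x*z^2 - y*z - x
trace(b^-1 a^3 b a^4) = trace(a^3 b a^4)*trace(b) - trace(a^3 b a^4 b) = x^6*y*z - x^5*y^2 - x^5*z^2 - 3*x^4*y*z + 3*x^3*y^2 + 3*x^3*z^2 + 2*x^2*y*z - 2*x*y^2 - 2*x*z^2 + x
and trace(b a^4 b^-2 a^3) = trace(b^-1 a^3 b a^4)*trace(b) - trace(b^-1 a^3 b a^4 b) = x^6*y^2*z - x^5*y^3 - x^5*y*z^2 - x^6*z - 3*x^4*y^2*z + x^5*y + 3*x^3*y^3 + 3*x^3*y*z^2 + 5*x^4*z + 2*x^2*y^2*z - 4*x^3*y - 2*x*y^3 - 2*x*y*z^2 - 6*x^2*z + 4*x*y + z

x^6*y^2*z - x^5*y^3 - x^5*y*z^2 - x^6*z - 3*x^4*y^2*z + x^5*y + 3*x^3*y^3 + 3*x^3*y*z^2 + 5*x^4*z + 2*x^2*y^2*z - 4*x^3*y - 2*x*y^3 - 2*x*y*z^2 - 6*x^2*z + 4*x*y + z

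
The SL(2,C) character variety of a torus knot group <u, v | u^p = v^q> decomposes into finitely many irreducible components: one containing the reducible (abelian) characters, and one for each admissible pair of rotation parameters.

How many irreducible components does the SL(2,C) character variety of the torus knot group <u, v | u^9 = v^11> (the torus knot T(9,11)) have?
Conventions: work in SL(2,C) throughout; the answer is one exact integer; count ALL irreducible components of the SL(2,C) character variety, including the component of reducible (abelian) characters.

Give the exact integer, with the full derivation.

For T(9,11): irreducibility forces the central element u^9 = v^11 to one of +I, -I.
On an irreducible component, tr(u) is locked at 2*cos(pi*alpha/9) for some alpha in 1..8, and tr(v) at 2*cos(pi*beta/11) for some beta in 1..10.
u^9 = (-1)^alpha I and v^11 = (-1)^beta I must agree, so alpha and beta have equal parity.
Counting: 4 odd alphas x 5 odd betas + 4 even alphas x 5 even betas = 20 + 20 = 40.
That is 40 components of irreducible characters, and with the reducible (abelian) component the total is 41.

41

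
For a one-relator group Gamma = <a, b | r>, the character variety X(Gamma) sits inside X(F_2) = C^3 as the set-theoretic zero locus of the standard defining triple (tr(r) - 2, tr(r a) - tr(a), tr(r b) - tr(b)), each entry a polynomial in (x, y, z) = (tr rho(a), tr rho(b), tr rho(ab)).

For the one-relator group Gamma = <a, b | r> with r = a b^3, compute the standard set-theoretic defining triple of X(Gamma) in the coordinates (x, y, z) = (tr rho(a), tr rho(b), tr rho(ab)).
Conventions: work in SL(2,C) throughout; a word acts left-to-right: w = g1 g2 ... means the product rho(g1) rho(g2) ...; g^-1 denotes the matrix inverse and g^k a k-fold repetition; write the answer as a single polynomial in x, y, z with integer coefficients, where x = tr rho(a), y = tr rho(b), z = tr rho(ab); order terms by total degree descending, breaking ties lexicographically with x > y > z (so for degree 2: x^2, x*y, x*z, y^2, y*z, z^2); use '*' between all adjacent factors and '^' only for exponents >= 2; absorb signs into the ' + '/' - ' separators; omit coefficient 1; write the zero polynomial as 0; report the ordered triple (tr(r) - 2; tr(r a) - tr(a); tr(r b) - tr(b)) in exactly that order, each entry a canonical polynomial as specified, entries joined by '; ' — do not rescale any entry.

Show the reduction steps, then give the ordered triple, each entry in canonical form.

y^2*z - x*y - z - 2; x*y^2*z - x^2*y - y^3 - x*z - x + 3*y; y^3*z - x*y^2 - 2*y*z + x - y

so tr(b a b) = tr(b) * tr(a b) - tr(a)   [square of b] = y*z - x
tr(a b^3) = tr(b) * tr(b a b) - tr(b a)   [square of b] = y^2*z - x*y - z
tr(b^2) = tr(b) * tr(b) - tr(1)  (reduce the b square) = y^2 - 2
so tr(b a^2 b) = tr(a) * tr(b^2 a) - tr(b^2)  (reduce the a square) = x*y*z - x^2 - y^2 + 2
reduce: tr(b a^2) = tr(a) * tr(b a) - tr(b)  (reduce the a square) = x*z - y
reduce: tr(a b^3 a) = tr(b) * tr(b a^2 b) - tr(b a^2)  (reduce the b square) = x*y^2*z - x^2*y - y^3 - x*z + 3*y
reduce: tr(a b^4) = tr(b) * tr(b a b^2) - tr(b a b) = y^3*z - x*y^2 - 2*y*z + x
assemble the triple (tr(r) - 2; tr(r a) - x; tr(r b) - y)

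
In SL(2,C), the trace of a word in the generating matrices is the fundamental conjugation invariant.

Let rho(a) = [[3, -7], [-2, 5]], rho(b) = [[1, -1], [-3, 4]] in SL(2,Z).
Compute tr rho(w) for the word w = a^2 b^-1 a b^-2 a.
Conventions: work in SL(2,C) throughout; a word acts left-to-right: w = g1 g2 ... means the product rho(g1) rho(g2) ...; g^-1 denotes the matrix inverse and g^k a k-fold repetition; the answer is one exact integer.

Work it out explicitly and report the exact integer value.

rho(a) = [[3, -7], [-2, 5]]
... * rho(a) = [[3, -7], [-2, 5]]  ->  [[23, -56], [-16, 39]]
... * rho(b^-1) = [[4, 1], [3, 1]]  ->  [[-76, -33], [53, 23]]
... * rho(a) = [[3, -7], [-2, 5]]  ->  [[-162, 367], [113, -256]]
... * rho(b^-1) = [[4, 1], [3, 1]]  ->  [[453, 205], [-316, -143]]
... * rho(b^-1) = [[4, 1], [3, 1]]  ->  [[2427, 658], [-1693, -459]]
... * rho(a) = [[3, -7], [-2, 5]]  ->  [[5965, -13699], [-4161, 9556]]
tr = 5965 + 9556 = 15521

15521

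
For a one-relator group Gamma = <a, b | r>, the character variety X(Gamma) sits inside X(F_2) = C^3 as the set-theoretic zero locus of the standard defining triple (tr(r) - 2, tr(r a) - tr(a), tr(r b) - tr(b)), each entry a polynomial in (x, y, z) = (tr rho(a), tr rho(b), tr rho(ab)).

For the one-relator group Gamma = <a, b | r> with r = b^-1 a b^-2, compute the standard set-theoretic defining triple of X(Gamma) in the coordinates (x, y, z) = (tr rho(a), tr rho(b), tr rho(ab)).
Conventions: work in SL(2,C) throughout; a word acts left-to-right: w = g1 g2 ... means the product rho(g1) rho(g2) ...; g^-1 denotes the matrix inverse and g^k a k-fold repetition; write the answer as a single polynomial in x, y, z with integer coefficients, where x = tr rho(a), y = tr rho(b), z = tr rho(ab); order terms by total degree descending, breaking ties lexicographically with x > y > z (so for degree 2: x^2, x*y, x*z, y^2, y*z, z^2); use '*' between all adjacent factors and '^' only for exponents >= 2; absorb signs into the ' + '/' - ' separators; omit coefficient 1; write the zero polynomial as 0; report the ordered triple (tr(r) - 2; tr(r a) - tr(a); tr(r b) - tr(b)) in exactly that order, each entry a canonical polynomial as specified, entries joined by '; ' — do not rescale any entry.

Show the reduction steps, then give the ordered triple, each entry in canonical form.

tr(b^-1 a) = tr(a) * tr(b) - tr(a b) = x*y - z
tr(a b^-2) = tr(b^-1 a) * tr(b) - tr(b^-1 a b) = x*y^2 - y*z - x
tr(b^-1 a b^-2) = tr(a b^-2) * tr(b) - tr(a b^-1) = x*y^3 - y^2*z - 2*x*y + z
tr(a^2) = tr(a) * tr(a) - tr(1)   [square of a] = x^2 - 2
tr(a^2 b) = tr(a) * tr(b a) - tr(b)   [square of a] = x*z - y
tr(a^2 b^-1) = tr(a^2) * tr(b) - tr(a^2 b)   [inverse elimination on b] = x^2*y - x*z - y
tr(a b^-2 a) = tr(a^2 b^-1) * tr(b) - tr(a^2)   [inverse elimination on b] = x^2*y^2 - x*y*z - x^2 - y^2 + 2
tr(a b a b) = tr(a b) * tr(a b) - tr(1)   [split at a repeated a] = z^2 - 2
tr(a b a b^-1) = tr(a b a) * tr(b) - tr(a b a b)   [inverse elimination on b] = x*y*z - y^2 - z^2 + 2
tr(a b^-2 a b) = tr(a b a b^-1) * tr(b) - tr(a b a)   [inverse elimination on b] = x*y^2*z - y^3 - y*z^2 - x*z + 3*y
tr(b^-1 a b^-2 a) = tr(a b^-2 a) * tr(b) - tr(a b^-2 a b)   [inverse elimination on b] = x^2*y^3 - 2*x*y^2*z - x^2*y + y*z^2 + x*z - y
assemble the triple (tr(r) - 2; tr(r a) - x; tr(r b) - y)

x*y^3 - y^2*z - 2*x*y + z - 2; x^2*y^3 - 2*x*y^2*z - x^2*y + y*z^2 + x*z - x - y; x*y^2 - y*z - x - y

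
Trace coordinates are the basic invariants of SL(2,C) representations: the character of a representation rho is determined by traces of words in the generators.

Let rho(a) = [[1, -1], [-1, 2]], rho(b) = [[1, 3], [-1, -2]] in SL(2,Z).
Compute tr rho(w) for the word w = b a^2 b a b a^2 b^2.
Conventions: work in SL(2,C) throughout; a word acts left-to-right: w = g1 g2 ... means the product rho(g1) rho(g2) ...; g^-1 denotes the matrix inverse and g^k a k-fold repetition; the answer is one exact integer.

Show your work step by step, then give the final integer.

rho(b) = [[1, 3], [-1, -2]]
... * rho(a) = [[1, -1], [-1, 2]]  ->  [[-2, 5], [1, -3]]
... * rho(a) = [[1, -1], [-1, 2]]  ->  [[-7, 12], [4, -7]]
... * rho(b) = [[1, 3], [-1, -2]]  ->  [[-19, -45], [11, 26]]
... * rho(a) = [[1, -1], [-1, 2]]  ->  [[26, -71], [-15, 41]]
... * rho(b) = [[1, 3], [-1, -2]]  ->  [[97, 220], [-56, -127]]
... * rho(a) = [[1, -1], [-1, 2]]  ->  [[-123, 343], [71, -198]]
... * rho(a) = [[1, -1], [-1, 2]]  ->  [[-466, 809], [269, -467]]
... * rho(b) = [[1, 3], [-1, -2]]  ->  [[-1275, -3016], [736, 1741]]
... * rho(b) = [[1, 3], [-1, -2]]  ->  [[1741, 2207], [-1005, -1274]]
tr = 1741 + -1274 = 467

467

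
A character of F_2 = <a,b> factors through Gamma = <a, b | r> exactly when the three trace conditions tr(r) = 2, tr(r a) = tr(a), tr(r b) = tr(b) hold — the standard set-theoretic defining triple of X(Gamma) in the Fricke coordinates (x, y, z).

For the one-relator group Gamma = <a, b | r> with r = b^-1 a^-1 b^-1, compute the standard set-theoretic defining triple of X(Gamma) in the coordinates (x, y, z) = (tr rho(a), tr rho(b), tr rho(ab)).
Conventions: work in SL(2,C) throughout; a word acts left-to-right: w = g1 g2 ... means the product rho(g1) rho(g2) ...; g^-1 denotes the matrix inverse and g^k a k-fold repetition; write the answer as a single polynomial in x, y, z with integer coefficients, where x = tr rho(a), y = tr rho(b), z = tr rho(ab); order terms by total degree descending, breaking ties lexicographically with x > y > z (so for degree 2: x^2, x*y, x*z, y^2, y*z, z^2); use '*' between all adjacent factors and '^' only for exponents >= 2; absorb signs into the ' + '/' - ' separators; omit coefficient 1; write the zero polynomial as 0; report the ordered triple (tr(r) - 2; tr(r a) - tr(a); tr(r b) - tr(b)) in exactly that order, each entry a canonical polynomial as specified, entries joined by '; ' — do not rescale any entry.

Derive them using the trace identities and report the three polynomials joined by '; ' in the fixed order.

y*z - x - 2; x*y*z - x^2 - z^2 - x + 2; -y + z

tr(a^-1) = tr(a) = x
tr(a^-1 b) = tr(b) tr(a) - tr(b a) = x*y - z
tr(b^-1 a^-1) = tr(a^-1) tr(b) - tr(a^-1 b) = z
tr(b^-1 a^-1 b^-1) = tr(b^-1 a^-1) tr(b) - tr(b^-1 a^-1 b) = y*z - x
tr(a b a) = tr(a) tr(b a) - tr(b) = x*z - y
tr(a b a b) = tr(b a) tr(b a) - tr(1) = z^2 - 2
tr(b^-1 a b a) = tr(a b a) tr(b) - tr(a b a b) = x*y*z - y^2 - z^2 + 2
tr(a^-1 b^-1 a b) = tr(b^-1 a b) tr(a) - tr(b^-1 a b a) = -x*y*z + x^2 + y^2 + z^2 - 2
tr(b^-1 a^-1 b^-1 a) = tr(a^-1 b^-1 a) tr(b) - tr(a^-1 b^-1 a b) = x*y*z - x^2 - z^2 + 2
assemble the triple (tr(r) - 2; tr(r a) - x; tr(r b) - y)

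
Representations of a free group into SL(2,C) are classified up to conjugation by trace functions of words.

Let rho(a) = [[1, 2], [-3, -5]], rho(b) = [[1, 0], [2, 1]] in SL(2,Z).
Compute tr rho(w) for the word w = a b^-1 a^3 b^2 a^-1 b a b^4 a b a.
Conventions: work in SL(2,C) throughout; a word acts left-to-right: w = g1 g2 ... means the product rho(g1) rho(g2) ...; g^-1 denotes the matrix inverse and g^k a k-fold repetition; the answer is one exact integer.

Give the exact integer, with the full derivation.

rho(a) = [[1, 2], [-3, -5]]
... * rho(b^-1) = [[1, 0], [-2, 1]]  ->  [[-3, 2], [7, -5]]
... * rho(a) = [[1, 2], [-3, -5]]  ->  [[-9, -16], [22, 39]]
... * rho(a) = [[1, 2], [-3, -5]]  ->  [[39, 62], [-95, -151]]
... * rho(a) = [[1, 2], [-3, -5]]  ->  [[-147, -232], [358, 565]]
... * rho(b) = [[1, 0], [2, 1]]  ->  [[-611, -232], [1488, 565]]
... * rho(b) = [[1, 0], [2, 1]]  ->  [[-1075, -232], [2618, 565]]
... * rho(a^-1) = [[-5, -2], [3, 1]]  ->  [[4679, 1918], [-11395, -4671]]
... * rho(b) = [[1, 0], [2, 1]]  ->  [[8515, 1918], [-20737, -4671]]
... * rho(a) = [[1, 2], [-3, -5]]  ->  [[2761, 7440], [-6724, -18119]]
... * rho(b) = [[1, 0], [2, 1]]  ->  [[17641, 7440], [-42962, -18119]]
... * rho(b) = [[1, 0], [2, 1]]  ->  [[32521, 7440], [-79200, -18119]]
... * rho(b) = [[1, 0], [2, 1]]  ->  [[47401, 7440], [-115438, -18119]]
... * rho(b) = [[1, 0], [2, 1]]  ->  [[62281, 7440], [-151676, -18119]]
... * rho(a) = [[1, 2], [-3, -5]]  ->  [[39961, 87362], [-97319, -212757]]
... * rho(b) = [[1, 0], [2, 1]]  ->  [[214685, 87362], [-522833, -212757]]
... * rho(a) = [[1, 2], [-3, -5]]  ->  [[-47401, -7440], [115438, 18119]]
tr = -47401 + 18119 = -29282

-29282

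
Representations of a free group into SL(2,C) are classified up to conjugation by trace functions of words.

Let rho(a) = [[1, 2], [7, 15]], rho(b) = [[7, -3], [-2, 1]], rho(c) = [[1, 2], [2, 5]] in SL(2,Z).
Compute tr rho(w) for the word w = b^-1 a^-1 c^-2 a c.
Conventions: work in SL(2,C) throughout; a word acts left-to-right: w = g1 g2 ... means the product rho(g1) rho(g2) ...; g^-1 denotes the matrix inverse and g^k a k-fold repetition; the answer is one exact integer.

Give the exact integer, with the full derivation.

16502

rho(b^-1) = [[1, 3], [2, 7]]
... * rho(a^-1) = [[15, -2], [-7, 1]]  ->  [[-6, 1], [-19, 3]]
... * rho(c^-1) = [[5, -2], [-2, 1]]  ->  [[-32, 13], [-101, 41]]
... * rho(c^-1) = [[5, -2], [-2, 1]]  ->  [[-186, 77], [-587, 243]]
... * rho(a) = [[1, 2], [7, 15]]  ->  [[353, 783], [1114, 2471]]
... * rho(c) = [[1, 2], [2, 5]]  ->  [[1919, 4621], [6056, 14583]]
tr = 1919 + 14583 = 16502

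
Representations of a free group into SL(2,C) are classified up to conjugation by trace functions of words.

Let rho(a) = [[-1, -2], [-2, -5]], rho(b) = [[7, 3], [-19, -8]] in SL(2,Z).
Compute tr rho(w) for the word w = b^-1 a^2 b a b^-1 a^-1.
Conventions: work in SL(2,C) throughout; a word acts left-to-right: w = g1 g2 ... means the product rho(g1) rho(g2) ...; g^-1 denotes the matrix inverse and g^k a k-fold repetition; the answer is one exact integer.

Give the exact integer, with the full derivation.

1508875

rho(b^-1) = [[-8, -3], [19, 7]]
... * rho(a) = [[-1, -2], [-2, -5]]  ->  [[14, 31], [-33, -73]]
... * rho(a) = [[-1, -2], [-2, -5]]  ->  [[-76, -183], [179, 431]]
... * rho(b) = [[7, 3], [-19, -8]]  ->  [[2945, 1236], [-6936, -2911]]
... * rho(a) = [[-1, -2], [-2, -5]]  ->  [[-5417, -12070], [12758, 28427]]
... * rho(b^-1) = [[-8, -3], [19, 7]]  ->  [[-185994, -68239], [438049, 160715]]
... * rho(a^-1) = [[-5, 2], [2, -1]]  ->  [[793492, -303749], [-1868815, 715383]]
tr = 793492 + 715383 = 1508875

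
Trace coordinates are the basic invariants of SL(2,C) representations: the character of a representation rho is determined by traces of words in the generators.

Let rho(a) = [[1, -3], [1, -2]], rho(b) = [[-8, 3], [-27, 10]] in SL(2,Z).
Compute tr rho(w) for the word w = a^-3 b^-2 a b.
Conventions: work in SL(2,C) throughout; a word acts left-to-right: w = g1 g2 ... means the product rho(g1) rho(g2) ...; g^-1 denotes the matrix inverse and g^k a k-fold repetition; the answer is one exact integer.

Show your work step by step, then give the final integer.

-58

rho(a^-1) = [[-2, 3], [-1, 1]]
... * rho(a^-1) = [[-2, 3], [-1, 1]]  ->  [[1, -3], [1, -2]]
... * rho(a^-1) = [[-2, 3], [-1, 1]]  ->  [[1, 0], [0, 1]]
... * rho(b^-1) = [[10, -3], [27, -8]]  ->  [[10, -3], [27, -8]]
... * rho(b^-1) = [[10, -3], [27, -8]]  ->  [[19, -6], [54, -17]]
... * rho(a) = [[1, -3], [1, -2]]  ->  [[13, -45], [37, -128]]
... * rho(b) = [[-8, 3], [-27, 10]]  ->  [[1111, -411], [3160, -1169]]
tr = 1111 + -1169 = -58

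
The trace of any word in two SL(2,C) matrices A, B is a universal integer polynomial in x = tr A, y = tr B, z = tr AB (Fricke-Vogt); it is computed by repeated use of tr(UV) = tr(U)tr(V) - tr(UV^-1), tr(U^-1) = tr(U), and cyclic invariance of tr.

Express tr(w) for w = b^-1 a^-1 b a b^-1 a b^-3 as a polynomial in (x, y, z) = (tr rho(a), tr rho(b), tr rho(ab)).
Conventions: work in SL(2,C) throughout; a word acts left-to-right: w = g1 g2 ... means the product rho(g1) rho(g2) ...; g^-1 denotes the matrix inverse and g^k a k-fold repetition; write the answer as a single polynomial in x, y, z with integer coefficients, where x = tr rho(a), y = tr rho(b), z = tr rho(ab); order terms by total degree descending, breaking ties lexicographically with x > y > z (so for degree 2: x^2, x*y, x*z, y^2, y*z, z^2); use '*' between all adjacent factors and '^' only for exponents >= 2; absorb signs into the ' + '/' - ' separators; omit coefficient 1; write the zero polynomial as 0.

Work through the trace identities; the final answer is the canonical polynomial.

trace(a^2) = trace(a) trace(a) - trace(1) = x^2 - 2
apply: trace(a b a) = trace(a) trace(b a) - trace(b) = x*z - y
trace(a b a^2) = trace(a) trace(a b a) - trace(a b) = x^2*z - x*y - z
trace(b a b a) = trace(b a) trace(b a) - trace(1)   [split at repeated b] = z^2 - 2
trace(b a b) = trace(b) trace(a b) - trace(a) = y*z - x
trace(a b a^2 b) = trace(a) trace(b a b a) - trace(b a b) = x*z^2 - y*z - x
use: trace(b a^2 b^-1 a) = trace(a b a^2) trace(b) - trace(a b a^2 b) = x^2*y*z - x*y^2 - x*z^2 + x
use: trace(b^-1 a^-1 b a^2) = trace(b a^2 b^-1) trace(a) - trace(b a^2 b^-1 a) = -x^2*y*z + x^3 + x*y^2 + x*z^2 - 3*x
trace(a^-1 b a^2 b^-2) = trace(b^-1 a^-1 b a^2) trace(b) - trace(b^-1 a^-1 b a^2 b) = -x^2*y^2*z + x^3*y + x*y^3 + x*y*z^2 - 3*x*y - z
trace(a b^-3 a^-1 b a) = trace(a^-1 b a^2 b^-2) trace(b) - trace(a^-1 b a^2 b^-1) = -x^2*y^3*z + x^3*y^2 + x*y^4 + x*y^2*z^2 + x^2*y*z - x^3 - 4*x*y^2 - x*z^2 - y*z + 3*x
trace(b a b a b) = trace(b) trace(a b a b) - trace(a b a) = y*z^2 - x*z - y
use: trace(b a b a b a) = trace(a b) trace(a b a b) - trace(a^-1 b^-1)   [split at repeated a] = z^3 - 3*z
trace(a^-1 b a b a b) = trace(b a b a b) trace(a) - trace(b a b a b a) = x*y*z^2 - x^2*z - z^3 - x*y + 3*z
trace(a^-1 b a b a b^-1) = trace(a^-1 b a b a) trace(b) - trace(a^-1 b a b a b) = -x*y*z^2 + x^2*z + y^2*z + z^3 - 3*z
apply: trace(b^-2 a^-1 b a b a) = trace(a^-1 b a b a b^-1) trace(b) - trace(a^-1 b a b a) = -x*y^2*z^2 + x^2*y*z + y^3*z + y*z^3 - 4*y*z + x
trace(a b^-3 a^-1 b a b) = trace(b^-2 a^-1 b a b a) trace(b) - trace(b^-2 a^-1 b a b a b) = -x*y^3*z^2 + x^2*y^2*z + y^4*z + y^2*z^3 + x*y*z^2 - x^2*z - 5*y^2*z - z^3 + x*y + 3*z
trace(b^-3 a^-1 b a b^-1 a) = trace(a b^-3 a^-1 b a) trace(b) - trace(a b^-3 a^-1 b a b) = -x^2*y^4*z + x^3*y^3 + x*y^5 + 2*x*y^3*z^2 - y^4*z - y^2*z^3 - x^3*y - 4*x*y^3 - 2*x*y*z^2 + x^2*z + 4*y^2*z + z^3 + 2*x*y - 3*z
use: trace(b^-2 a^-1 b a b^-1 a) = trace(a b^-2 a^-1 b a) trace(b) - trace(a b^-2 a^-1 b a b) = -x^2*y^3*z + x^3*y^2 + x*y^4 + 2*x*y^2*z^2 - x^2*y*z - y^3*z - y*z^3 - 3*x*y^2 + 3*y*z - x
apply: trace(b^-1 a^-1 b a b^-1 a b^-3) = trace(b^-3 a^-1 b a b^-1 a) trace(b) - trace(b^-3 a^-1 b a b^-1 a b) = -x^2*y^5*z + x^3*y^4 + x*y^6 + 2*x*y^4*z^2 + x^2*y^3*z - y^5*z - y^3*z^3 - 2*x^3*y^2 - 5*x*y^4 - 4*x*y^2*z^2 + 2*x^2*y*z + 5*y^3*z + 2*y*z^3 + 5*x*y^2 - 6*y*z + x

-x^2*y^5*z + x^3*y^4 + x*y^6 + 2*x*y^4*z^2 + x^2*y^3*z - y^5*z - y^3*z^3 - 2*x^3*y^2 - 5*x*y^4 - 4*x*y^2*z^2 + 2*x^2*y*z + 5*y^3*z + 2*y*z^3 + 5*x*y^2 - 6*y*z + x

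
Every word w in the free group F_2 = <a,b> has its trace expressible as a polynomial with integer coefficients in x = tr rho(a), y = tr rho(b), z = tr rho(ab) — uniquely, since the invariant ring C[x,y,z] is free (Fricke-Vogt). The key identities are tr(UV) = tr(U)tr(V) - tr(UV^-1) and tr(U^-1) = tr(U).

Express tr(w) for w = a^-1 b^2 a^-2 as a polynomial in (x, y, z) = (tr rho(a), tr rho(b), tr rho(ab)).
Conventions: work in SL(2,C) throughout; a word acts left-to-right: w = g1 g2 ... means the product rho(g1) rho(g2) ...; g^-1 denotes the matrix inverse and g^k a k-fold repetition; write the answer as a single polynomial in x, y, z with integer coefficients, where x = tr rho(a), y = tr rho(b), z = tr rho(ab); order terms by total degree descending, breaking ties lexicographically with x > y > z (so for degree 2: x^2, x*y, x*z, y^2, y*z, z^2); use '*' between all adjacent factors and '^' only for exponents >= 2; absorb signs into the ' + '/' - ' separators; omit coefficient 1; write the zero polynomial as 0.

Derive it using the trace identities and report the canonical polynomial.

next, tr(b^2) = tr(b) tr(b) - tr(1) = y^2 - 2
and tr(b^2 a) = tr(b) tr(a b) - tr(a) = y*z - x
and tr(a^-1 b^2) = tr(b^2) tr(a) - tr(b^2 a) = x*y^2 - y*z - x
tr(a^-2 b^2) = tr(a^-1 b^2) tr(a) - tr(a^-1 b^2 a) = x^2*y^2 - x*y*z - x^2 - y^2 + 2
tr(a^-1 b^2 a^-2) = tr(a^-2 b^2) tr(a) - tr(a^-2 b^2 a) = x^3*y^2 - x^2*y*z - x^3 - 2*x*y^2 + y*z + 3*x

x^3*y^2 - x^2*y*z - x^3 - 2*x*y^2 + y*z + 3*x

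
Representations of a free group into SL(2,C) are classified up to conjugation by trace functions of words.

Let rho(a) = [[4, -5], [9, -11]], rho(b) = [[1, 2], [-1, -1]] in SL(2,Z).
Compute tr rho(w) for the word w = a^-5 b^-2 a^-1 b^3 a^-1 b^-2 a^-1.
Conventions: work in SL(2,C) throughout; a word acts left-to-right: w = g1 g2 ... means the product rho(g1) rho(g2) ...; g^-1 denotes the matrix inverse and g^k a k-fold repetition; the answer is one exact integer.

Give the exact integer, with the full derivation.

-27591914

rho(a^-1) = [[-11, 5], [-9, 4]]
... * rho(a^-1) = [[-11, 5], [-9, 4]]  ->  [[76, -35], [63, -29]]
... * rho(a^-1) = [[-11, 5], [-9, 4]]  ->  [[-521, 240], [-432, 199]]
... * rho(a^-1) = [[-11, 5], [-9, 4]]  ->  [[3571, -1645], [2961, -1364]]
... * rho(a^-1) = [[-11, 5], [-9, 4]]  ->  [[-24476, 11275], [-20295, 9349]]
... * rho(b^-1) = [[-1, -2], [1, 1]]  ->  [[35751, 60227], [29644, 49939]]
... * rho(b^-1) = [[-1, -2], [1, 1]]  ->  [[24476, -11275], [20295, -9349]]
... * rho(a^-1) = [[-11, 5], [-9, 4]]  ->  [[-167761, 77280], [-139104, 64079]]
... * rho(b) = [[1, 2], [-1, -1]]  ->  [[-245041, -412802], [-203183, -342287]]
... * rho(b) = [[1, 2], [-1, -1]]  ->  [[167761, -77280], [139104, -64079]]
... * rho(b) = [[1, 2], [-1, -1]]  ->  [[245041, 412802], [203183, 342287]]
... * rho(a^-1) = [[-11, 5], [-9, 4]]  ->  [[-6410669, 2876413], [-5315596, 2385063]]
... * rho(b^-1) = [[-1, -2], [1, 1]]  ->  [[9287082, 15697751], [7700659, 13016255]]
... * rho(b^-1) = [[-1, -2], [1, 1]]  ->  [[6410669, -2876413], [5315596, -2385063]]
... * rho(a^-1) = [[-11, 5], [-9, 4]]  ->  [[-44629642, 20547693], [-37005989, 17037728]]
tr = -44629642 + 17037728 = -27591914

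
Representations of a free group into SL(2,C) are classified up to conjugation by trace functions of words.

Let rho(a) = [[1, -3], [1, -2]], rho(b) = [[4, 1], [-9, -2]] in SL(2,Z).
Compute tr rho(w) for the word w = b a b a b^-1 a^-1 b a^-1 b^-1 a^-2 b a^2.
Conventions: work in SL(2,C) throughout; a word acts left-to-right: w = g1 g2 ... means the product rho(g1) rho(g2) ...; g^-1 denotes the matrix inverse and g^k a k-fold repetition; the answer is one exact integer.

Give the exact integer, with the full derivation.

rho(b) = [[4, 1], [-9, -2]]
... * rho(a) = [[1, -3], [1, -2]]  ->  [[5, -14], [-11, 31]]
... * rho(b) = [[4, 1], [-9, -2]]  ->  [[146, 33], [-323, -73]]
... * rho(a) = [[1, -3], [1, -2]]  ->  [[179, -504], [-396, 1115]]
... * rho(b^-1) = [[-2, -1], [9, 4]]  ->  [[-4894, -2195], [10827, 4856]]
... * rho(a^-1) = [[-2, 3], [-1, 1]]  ->  [[11983, -16877], [-26510, 37337]]
... * rho(b) = [[4, 1], [-9, -2]]  ->  [[199825, 45737], [-442073, -101184]]
... * rho(a^-1) = [[-2, 3], [-1, 1]]  ->  [[-445387, 645212], [985330, -1427403]]
... * rho(b^-1) = [[-2, -1], [9, 4]]  ->  [[6697682, 3026235], [-14817287, -6694942]]
... * rho(a^-1) = [[-2, 3], [-1, 1]]  ->  [[-16421599, 23119281], [36329516, -51146803]]
... * rho(a^-1) = [[-2, 3], [-1, 1]]  ->  [[9723917, -26145516], [-21512229, 57841745]]
... * rho(b) = [[4, 1], [-9, -2]]  ->  [[274205312, 62014949], [-606624621, -137195719]]
... * rho(a) = [[1, -3], [1, -2]]  ->  [[336220261, -946645834], [-743820340, 2094265301]]
... * rho(a) = [[1, -3], [1, -2]]  ->  [[-610425573, 884630885], [1350444961, -1957069582]]
tr = -610425573 + -1957069582 = -2567495155

-2567495155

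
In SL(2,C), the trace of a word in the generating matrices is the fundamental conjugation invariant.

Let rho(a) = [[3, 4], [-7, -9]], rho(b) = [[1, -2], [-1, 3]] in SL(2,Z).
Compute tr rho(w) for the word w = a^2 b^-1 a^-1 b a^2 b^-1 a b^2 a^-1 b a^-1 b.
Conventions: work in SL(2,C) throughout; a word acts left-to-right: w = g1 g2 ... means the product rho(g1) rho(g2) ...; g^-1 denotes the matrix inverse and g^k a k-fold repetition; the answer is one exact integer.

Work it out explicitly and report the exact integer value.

-120658776

rho(a) = [[3, 4], [-7, -9]]
... * rho(a) = [[3, 4], [-7, -9]]  ->  [[-19, -24], [42, 53]]
... * rho(b^-1) = [[3, 2], [1, 1]]  ->  [[-81, -62], [179, 137]]
... * rho(a^-1) = [[-9, -4], [7, 3]]  ->  [[295, 138], [-652, -305]]
... * rho(b) = [[1, -2], [-1, 3]]  ->  [[157, -176], [-347, 389]]
... * rho(a) = [[3, 4], [-7, -9]]  ->  [[1703, 2212], [-3764, -4889]]
... * rho(a) = [[3, 4], [-7, -9]]  ->  [[-10375, -13096], [22931, 28945]]
... * rho(b^-1) = [[3, 2], [1, 1]]  ->  [[-44221, -33846], [97738, 74807]]
... * rho(a) = [[3, 4], [-7, -9]]  ->  [[104259, 127730], [-230435, -282311]]
... * rho(b) = [[1, -2], [-1, 3]]  ->  [[-23471, 174672], [51876, -386063]]
... * rho(b) = [[1, -2], [-1, 3]]  ->  [[-198143, 570958], [437939, -1261941]]
... * rho(a^-1) = [[-9, -4], [7, 3]]  ->  [[5779993, 2505446], [-12775038, -5537579]]
... * rho(b) = [[1, -2], [-1, 3]]  ->  [[3274547, -4043648], [-7237459, 8937339]]
... * rho(a^-1) = [[-9, -4], [7, 3]]  ->  [[-57776459, -25229132], [127698504, 55761853]]
... * rho(b) = [[1, -2], [-1, 3]]  ->  [[-32547327, 39865522], [71936651, -88111449]]
tr = -32547327 + -88111449 = -120658776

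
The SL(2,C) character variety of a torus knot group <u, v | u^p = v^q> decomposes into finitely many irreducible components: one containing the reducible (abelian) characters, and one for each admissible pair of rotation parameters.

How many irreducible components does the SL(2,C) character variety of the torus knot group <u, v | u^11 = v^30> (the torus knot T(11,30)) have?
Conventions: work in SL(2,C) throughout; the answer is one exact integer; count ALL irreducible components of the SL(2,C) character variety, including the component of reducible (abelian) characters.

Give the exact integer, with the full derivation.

146

Gamma = < u, v | u^11 = v^30 > (torus knot T(11,30)); the central element u^11 = v^30 acts as +I or -I in any irreducible SL(2,C) representation.
On an irreducible component, tr(u) is locked at 2*cos(pi*alpha/11) for some alpha in 1..10, and tr(v) at 2*cos(pi*beta/30) for some beta in 1..29.
Consistency of u^11 = (-1)^alpha I with v^30 = (-1)^beta I forces alpha = beta (mod 2).
count pairs: odd alpha (5 choices) x odd beta (15), plus even alpha (5) x even beta (14): 5*15 + 5*14 = 145.
Total: 145 irreducible-character components + 1 reducible (abelian) component = 146.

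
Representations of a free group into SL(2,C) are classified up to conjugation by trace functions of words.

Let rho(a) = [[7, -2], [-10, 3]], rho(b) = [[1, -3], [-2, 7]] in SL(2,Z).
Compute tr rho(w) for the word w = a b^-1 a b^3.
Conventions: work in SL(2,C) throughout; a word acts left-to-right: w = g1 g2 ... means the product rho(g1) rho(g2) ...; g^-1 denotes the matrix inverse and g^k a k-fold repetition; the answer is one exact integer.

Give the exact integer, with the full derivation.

rho(a) = [[7, -2], [-10, 3]]
... * rho(b^-1) = [[7, 3], [2, 1]]  ->  [[45, 19], [-64, -27]]
... * rho(a) = [[7, -2], [-10, 3]]  ->  [[125, -33], [-178, 47]]
... * rho(b) = [[1, -3], [-2, 7]]  ->  [[191, -606], [-272, 863]]
... * rho(b) = [[1, -3], [-2, 7]]  ->  [[1403, -4815], [-1998, 6857]]
... * rho(b) = [[1, -3], [-2, 7]]  ->  [[11033, -37914], [-15712, 53993]]
tr = 11033 + 53993 = 65026

65026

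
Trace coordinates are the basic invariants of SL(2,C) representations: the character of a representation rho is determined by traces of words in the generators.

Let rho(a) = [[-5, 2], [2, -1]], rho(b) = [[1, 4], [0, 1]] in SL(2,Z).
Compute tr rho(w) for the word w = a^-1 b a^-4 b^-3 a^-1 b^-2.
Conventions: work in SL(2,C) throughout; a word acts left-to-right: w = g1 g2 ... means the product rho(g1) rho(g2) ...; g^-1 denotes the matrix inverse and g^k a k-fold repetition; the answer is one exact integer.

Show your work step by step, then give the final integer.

rho(a^-1) = [[-1, -2], [-2, -5]]
... * rho(b) = [[1, 4], [0, 1]]  ->  [[-1, -6], [-2, -13]]
... * rho(a^-1) = [[-1, -2], [-2, -5]]  ->  [[13, 32], [28, 69]]
... * rho(a^-1) = [[-1, -2], [-2, -5]]  ->  [[-77, -186], [-166, -401]]
... * rho(a^-1) = [[-1, -2], [-2, -5]]  ->  [[449, 1084], [968, 2337]]
... * rho(a^-1) = [[-1, -2], [-2, -5]]  ->  [[-2617, -6318], [-5642, -13621]]
... * rho(b^-1) = [[1, -4], [0, 1]]  ->  [[-2617, 4150], [-5642, 8947]]
... * rho(b^-1) = [[1, -4], [0, 1]]  ->  [[-2617, 14618], [-5642, 31515]]
... * rho(b^-1) = [[1, -4], [0, 1]]  ->  [[-2617, 25086], [-5642, 54083]]
... * rho(a^-1) = [[-1, -2], [-2, -5]]  ->  [[-47555, -120196], [-102524, -259131]]
... * rho(b^-1) = [[1, -4], [0, 1]]  ->  [[-47555, 70024], [-102524, 150965]]
... * rho(b^-1) = [[1, -4], [0, 1]]  ->  [[-47555, 260244], [-102524, 561061]]
tr = -47555 + 561061 = 513506

513506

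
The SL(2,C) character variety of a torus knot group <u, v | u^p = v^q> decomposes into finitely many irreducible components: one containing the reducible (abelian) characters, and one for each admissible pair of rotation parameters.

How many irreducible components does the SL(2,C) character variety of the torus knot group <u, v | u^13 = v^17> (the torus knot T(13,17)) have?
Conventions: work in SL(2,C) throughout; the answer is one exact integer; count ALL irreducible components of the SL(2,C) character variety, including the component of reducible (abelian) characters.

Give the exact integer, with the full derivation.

97

For T(13,17): irreducibility forces the central element u^13 = v^17 to one of +I, -I.
This locks tr(u) to 2*cos(pi*alpha/13), alpha in 1..12, and tr(v) to 2*cos(pi*beta/17), beta in 1..16, on each component of irreducible characters.
u^13 = (-1)^alpha I and v^17 = (-1)^beta I must agree, so alpha and beta have equal parity.
Counting: 6 odd alphas x 8 odd betas + 6 even alphas x 8 even betas = 48 + 48 = 96.
That is 96 components of irreducible characters, and with the reducible (abelian) component the total is 97.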